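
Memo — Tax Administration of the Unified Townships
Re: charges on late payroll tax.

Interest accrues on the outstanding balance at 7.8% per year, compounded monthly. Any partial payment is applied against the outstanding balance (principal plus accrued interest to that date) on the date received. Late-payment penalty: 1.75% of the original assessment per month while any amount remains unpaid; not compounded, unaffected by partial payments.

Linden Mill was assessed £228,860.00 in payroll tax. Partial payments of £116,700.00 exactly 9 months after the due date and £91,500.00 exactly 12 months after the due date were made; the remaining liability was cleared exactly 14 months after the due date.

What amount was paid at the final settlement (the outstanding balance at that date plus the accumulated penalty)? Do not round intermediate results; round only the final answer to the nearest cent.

£93,424.42

Monthly rate = 7.8% ÷ 12 = 0.65%
Balance at month 9: £228,860.0000 × (1 + 0.0065)^9 = £242,601.7373…
After £116,700.00 payment: £242,601.7373… − £116,700.00 = £125,901.7373…
Balance at month 12: £125,901.7373… × (1 + 0.0065)^3 = £128,372.8138…
After £91,500.00 payment: £128,372.8138… − £91,500.00 = £36,872.8138…
Balance at month 14: £36,872.8138… × (1 + 0.0065)^2 = £37,353.7183…
Penalty: 14 × 1.75% × £228,860.00 = £56,070.70
Final settlement = outstanding balance + penalty = £37,353.7183… + £56,070.70 = £93,424.42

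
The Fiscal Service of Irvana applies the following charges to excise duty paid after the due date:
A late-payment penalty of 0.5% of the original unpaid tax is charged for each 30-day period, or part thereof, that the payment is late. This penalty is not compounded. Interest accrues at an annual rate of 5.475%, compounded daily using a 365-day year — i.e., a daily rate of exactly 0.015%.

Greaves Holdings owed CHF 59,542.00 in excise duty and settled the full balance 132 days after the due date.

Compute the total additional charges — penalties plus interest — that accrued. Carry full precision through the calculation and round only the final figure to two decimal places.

Penalty periods: ⌈132/30⌉ = 5; penalty = 5 × 0.5% × CHF 59,542.00 = CHF 1,488.55
Interest: CHF 59,542.00 × ((1 + 0.00015)^132 − 1) = CHF 59,542.00 × 0.01999581… = CHF 1,190.5903…
Penalties + interest = CHF 1,488.5500 + CHF 1,190.5903… = CHF 2,679.14

CHF 2,679.14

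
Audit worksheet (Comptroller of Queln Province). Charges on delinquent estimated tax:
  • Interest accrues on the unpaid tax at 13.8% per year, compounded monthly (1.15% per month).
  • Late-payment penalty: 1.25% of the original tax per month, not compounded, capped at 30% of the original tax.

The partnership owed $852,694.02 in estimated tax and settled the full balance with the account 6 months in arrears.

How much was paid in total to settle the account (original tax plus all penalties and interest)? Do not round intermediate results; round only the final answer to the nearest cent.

Penalty: 6 × 1.25% × $852,694.02 = $63,952.05… (below the 30% cap of $255,808.21…)
Interest: $852,694.02 × ((1 + 0.0115)^6 − 1) = $852,694.02 × 0.0710144… = $60,553.5807…
Total = $852,694.02 + $63,952.0515 + $60,553.5807… = $977,199.65

$977,199.65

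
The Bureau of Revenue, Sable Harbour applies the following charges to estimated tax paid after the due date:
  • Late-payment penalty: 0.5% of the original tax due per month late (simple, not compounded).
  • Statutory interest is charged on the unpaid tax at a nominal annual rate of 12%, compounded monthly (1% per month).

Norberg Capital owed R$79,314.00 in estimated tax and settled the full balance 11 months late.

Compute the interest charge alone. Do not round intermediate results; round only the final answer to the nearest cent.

Interest: R$79,314.00 × ((1 + 0.01)^11 − 1) = R$79,314.00 × 0.1156683… = R$9,174.1192…

R$9,174.12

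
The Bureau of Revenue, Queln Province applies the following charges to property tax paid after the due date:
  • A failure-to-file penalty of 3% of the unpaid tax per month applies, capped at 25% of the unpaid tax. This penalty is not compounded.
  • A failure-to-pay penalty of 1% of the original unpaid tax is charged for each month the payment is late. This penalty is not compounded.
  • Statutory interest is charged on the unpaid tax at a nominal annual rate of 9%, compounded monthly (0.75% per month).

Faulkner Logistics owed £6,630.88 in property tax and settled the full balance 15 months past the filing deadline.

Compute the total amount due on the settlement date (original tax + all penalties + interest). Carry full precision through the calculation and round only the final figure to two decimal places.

£10,069.67

Failure-to-file: 15 × 3% × £6,630.88 = £2,983.90…, capped at 25% × £6,630.88 = £1,657.72
Failure-to-pay penalty: 15 × 1% × £6,630.88 = £994.63…
Interest: £6,630.88 × ((1 + 0.0075)^15 − 1) = £6,630.88 × 0.1186026… = £786.4396…
Total = £6,630.88 + £2,652.3520 + £786.4396… = £10,069.67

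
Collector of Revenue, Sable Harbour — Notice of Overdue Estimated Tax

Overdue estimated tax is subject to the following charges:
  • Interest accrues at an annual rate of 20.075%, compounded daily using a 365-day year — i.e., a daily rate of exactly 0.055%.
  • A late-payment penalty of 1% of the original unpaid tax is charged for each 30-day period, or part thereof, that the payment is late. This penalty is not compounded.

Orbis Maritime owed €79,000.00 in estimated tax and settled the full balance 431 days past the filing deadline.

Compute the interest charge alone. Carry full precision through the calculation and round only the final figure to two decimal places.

€21,126.33

Interest: €79,000.00 × ((1 + 0.00055)^431 − 1) = €79,000.00 × 0.26742190… = €21,126.3299…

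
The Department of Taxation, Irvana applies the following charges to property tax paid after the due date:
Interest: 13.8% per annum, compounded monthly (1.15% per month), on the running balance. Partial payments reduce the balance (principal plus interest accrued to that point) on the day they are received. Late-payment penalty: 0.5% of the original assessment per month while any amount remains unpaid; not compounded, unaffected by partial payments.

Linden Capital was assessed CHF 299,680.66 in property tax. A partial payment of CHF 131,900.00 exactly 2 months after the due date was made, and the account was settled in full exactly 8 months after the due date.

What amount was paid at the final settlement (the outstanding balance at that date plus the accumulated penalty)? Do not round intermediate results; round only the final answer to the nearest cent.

CHF 199,107.31

Balance at month 2: CHF 299,680.6600 × (1 + 0.0115)^2 = CHF 306,612.9479…
After CHF 131,900.00 payment: CHF 306,612.9479… − CHF 131,900.00 = CHF 174,712.9479…
Balance at month 8: CHF 174,712.9479… × (1 + 0.0115)^6 = CHF 187,120.0885…
Penalty: 8 × 0.5% × CHF 299,680.66 = CHF 11,987.23…
Final settlement = outstanding balance + penalty = CHF 187,120.0885… + CHF 11,987.23… = CHF 199,107.31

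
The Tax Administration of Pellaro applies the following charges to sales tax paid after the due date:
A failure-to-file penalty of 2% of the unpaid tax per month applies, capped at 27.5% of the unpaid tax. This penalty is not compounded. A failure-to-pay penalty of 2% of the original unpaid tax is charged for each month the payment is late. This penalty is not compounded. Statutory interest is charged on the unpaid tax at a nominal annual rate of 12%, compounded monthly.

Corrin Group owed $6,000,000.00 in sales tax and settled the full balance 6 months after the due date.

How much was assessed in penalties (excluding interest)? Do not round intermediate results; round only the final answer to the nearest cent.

$1,440,000.00

Failure-to-file: 6 × 2% × $6,000,000.00 = $720,000.00 (under the 27.5% cap)
Failure-to-pay penalty: 6 × 2% × $6,000,000.00 = $720,000.00
Total penalty = $720,000.00 + $720,000.00 = $1,440,000.00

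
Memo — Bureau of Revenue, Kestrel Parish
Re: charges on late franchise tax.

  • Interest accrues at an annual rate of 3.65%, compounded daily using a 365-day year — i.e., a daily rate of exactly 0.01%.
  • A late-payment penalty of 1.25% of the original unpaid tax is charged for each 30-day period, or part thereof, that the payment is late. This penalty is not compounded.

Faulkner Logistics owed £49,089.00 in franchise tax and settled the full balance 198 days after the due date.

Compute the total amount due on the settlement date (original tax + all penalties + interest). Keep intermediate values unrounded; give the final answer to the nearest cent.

Penalty periods: ⌈198/30⌉ = 7; penalty = 7 × 1.25% × £49,089.00 = £4,295.29…
Interest: £49,089.00 × ((1 + 0.0001)^198 − 1) = £49,089.00 × 0.01999631… = £981.5989…
Total = £49,089.00 + £4,295.2875 + £981.5989… = £54,365.89

£54,365.89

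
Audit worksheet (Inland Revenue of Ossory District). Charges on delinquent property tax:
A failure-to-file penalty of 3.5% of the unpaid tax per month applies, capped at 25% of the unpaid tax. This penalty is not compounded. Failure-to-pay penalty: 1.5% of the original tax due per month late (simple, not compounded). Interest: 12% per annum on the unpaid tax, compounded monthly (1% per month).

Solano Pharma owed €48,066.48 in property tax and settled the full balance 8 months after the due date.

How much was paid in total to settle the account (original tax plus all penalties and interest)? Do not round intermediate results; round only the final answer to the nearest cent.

€69,833.71

Failure-to-file: 8 × 3.5% × €48,066.48 = €13,458.61…, capped at 25% × €48,066.48 = €12,016.62
Failure-to-pay penalty: 8 × 1.5% × €48,066.48 = €5,767.98…
Interest: €48,066.48 × ((1 + 0.01)^8 − 1) = €48,066.48 × 0.0828567… = €3,982.6302…
Total = €48,066.48 + €17,784.5976 + €3,982.6302… = €69,833.71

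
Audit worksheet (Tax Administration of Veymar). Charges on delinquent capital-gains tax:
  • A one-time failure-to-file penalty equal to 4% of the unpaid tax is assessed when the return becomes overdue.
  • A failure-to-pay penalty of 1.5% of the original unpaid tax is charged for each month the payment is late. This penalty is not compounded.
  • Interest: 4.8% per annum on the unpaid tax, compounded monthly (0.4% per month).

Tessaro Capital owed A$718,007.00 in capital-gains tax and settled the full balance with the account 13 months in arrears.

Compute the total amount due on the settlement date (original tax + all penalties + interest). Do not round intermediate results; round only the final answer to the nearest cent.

Failure-to-file penalty: 4% × A$718,007.00 = A$28,720.28
Failure-to-pay penalty = 1.5% × A$718,007.00 × 13 mo = A$140,011.37…
Interest: A$718,007.00 × ((1 + 0.004)^13 − 1) = A$718,007.00 × 0.0532665… = A$38,245.7115…
Total = A$718,007.00 + A$168,731.6450 + A$38,245.7115… = A$924,984.36

A$924,984.36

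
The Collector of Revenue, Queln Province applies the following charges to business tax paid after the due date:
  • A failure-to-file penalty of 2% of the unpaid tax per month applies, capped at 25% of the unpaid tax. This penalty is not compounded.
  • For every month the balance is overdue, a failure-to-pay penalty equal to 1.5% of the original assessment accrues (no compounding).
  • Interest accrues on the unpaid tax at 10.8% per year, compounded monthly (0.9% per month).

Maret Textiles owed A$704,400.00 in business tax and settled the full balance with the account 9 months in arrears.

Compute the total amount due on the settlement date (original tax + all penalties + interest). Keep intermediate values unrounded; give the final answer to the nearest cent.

A$985,440.15

Failure-to-file: 9 × 2% × A$704,400.00 = A$126,792.00 (under the 25% cap)
Failure-to-pay penalty = 1.5% × A$704,400.00 × 9 mo = A$95,094.00
Interest: A$704,400.00 × ((1 + 0.009)^9 − 1) = A$704,400.00 × 0.0839781… = A$59,154.1526…
Total = A$704,400.00 + A$221,886.0000 + A$59,154.1526… = A$985,440.15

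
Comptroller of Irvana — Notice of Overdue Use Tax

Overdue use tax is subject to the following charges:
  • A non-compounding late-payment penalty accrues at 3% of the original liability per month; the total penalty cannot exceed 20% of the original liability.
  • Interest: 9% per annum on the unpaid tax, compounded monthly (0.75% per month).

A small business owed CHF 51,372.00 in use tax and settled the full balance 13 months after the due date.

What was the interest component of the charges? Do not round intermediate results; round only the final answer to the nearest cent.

CHF 5,240.48

Interest: CHF 51,372.00 × ((1 + 0.0075)^13 − 1) = CHF 51,372.00 × 0.1020104… = CHF 5,240.4808…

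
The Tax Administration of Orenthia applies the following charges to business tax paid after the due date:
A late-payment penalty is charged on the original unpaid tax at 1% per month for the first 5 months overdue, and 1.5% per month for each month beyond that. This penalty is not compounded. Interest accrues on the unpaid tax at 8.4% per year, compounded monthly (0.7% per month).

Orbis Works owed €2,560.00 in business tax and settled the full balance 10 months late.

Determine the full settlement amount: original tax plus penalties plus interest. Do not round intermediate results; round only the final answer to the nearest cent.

€3,064.95

Penalty, months 1–5: 5 × 1% × €2,560.00 = €128.00
Penalty, months 6–10: 5 × 1.5% × €2,560.00 = €192.00
Interest: €2,560.00 × ((1 + 0.007)^10 − 1) = €2,560.00 × 0.0722467… = €184.9515…
Total = €2,560.00 + €320.0000 + €184.9515… = €3,064.95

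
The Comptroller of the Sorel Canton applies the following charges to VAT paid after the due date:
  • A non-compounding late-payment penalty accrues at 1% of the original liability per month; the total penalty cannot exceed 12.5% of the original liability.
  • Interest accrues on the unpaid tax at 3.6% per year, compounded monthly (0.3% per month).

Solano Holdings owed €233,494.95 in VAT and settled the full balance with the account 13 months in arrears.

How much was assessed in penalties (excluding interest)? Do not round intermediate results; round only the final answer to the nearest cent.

€29,186.87

Penalty (uncapped): 13 × 1% × €233,494.95 = €30,354.34…; cap = 12.5% × €233,494.95 = €29,186.87… → penalty = €29,186.87…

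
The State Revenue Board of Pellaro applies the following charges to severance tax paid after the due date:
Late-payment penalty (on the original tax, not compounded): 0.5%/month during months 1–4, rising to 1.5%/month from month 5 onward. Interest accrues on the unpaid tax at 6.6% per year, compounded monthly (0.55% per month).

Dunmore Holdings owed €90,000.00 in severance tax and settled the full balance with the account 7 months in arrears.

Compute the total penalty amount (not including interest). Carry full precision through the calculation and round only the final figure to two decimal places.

Penalty, months 1–4: 4 × 0.5% × €90,000.00 = €1,800.00
Penalty, months 5–7: 3 × 1.5% × €90,000.00 = €4,050.00
Total penalty = €1,800.00 + €4,050.00 = €5,850.00

€5,850.00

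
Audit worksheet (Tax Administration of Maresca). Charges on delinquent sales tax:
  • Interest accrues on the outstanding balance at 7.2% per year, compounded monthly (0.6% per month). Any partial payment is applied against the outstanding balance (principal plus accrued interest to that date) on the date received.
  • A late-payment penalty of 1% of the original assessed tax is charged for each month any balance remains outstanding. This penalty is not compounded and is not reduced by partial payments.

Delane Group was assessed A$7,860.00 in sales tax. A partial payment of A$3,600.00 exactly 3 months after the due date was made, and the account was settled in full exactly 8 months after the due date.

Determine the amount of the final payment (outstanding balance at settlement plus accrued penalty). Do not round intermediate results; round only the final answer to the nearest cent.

A$5,164.79

Balance at month 3: A$7,860.0000 × (1 + 0.006)^3 = A$8,002.3306…
After A$3,600.00 payment: A$8,002.3306… − A$3,600.00 = A$4,402.3306…
Balance at month 8: A$4,402.3306… × (1 + 0.006)^5 = A$4,535.9949…
Penalty: 8 × 1% × A$7,860.00 = A$628.80
Final settlement = outstanding balance + penalty = A$4,535.9949… + A$628.80 = A$5,164.79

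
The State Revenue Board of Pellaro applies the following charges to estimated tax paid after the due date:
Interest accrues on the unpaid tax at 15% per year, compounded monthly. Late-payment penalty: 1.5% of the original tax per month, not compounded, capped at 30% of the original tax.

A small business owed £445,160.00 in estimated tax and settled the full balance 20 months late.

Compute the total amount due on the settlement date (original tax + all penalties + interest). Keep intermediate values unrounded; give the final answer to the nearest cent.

£704,259.69

Penalty (uncapped): 20 × 1.5% × £445,160.00 = £133,548.00; cap = 30% × £445,160.00 = £133,548.00 → penalty = £133,548.00
Interest (15%/yr ÷ 12 = 1.25%/month): £445,160.00 × ((1 + 0.0125)^20 − 1) = £125,551.6941…
Total = £445,160.00 + £133,548.0000 + £125,551.6941… = £704,259.69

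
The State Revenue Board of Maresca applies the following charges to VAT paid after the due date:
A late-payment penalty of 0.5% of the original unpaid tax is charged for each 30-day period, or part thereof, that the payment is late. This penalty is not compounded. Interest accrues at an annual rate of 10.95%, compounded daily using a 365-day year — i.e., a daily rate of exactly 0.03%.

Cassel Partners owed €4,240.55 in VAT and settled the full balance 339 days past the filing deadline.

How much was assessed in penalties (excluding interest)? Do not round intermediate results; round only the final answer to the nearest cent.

Penalty periods: ⌈339/30⌉ = 12; penalty = 12 × 0.5% × €4,240.55 = €254.43…

€254.43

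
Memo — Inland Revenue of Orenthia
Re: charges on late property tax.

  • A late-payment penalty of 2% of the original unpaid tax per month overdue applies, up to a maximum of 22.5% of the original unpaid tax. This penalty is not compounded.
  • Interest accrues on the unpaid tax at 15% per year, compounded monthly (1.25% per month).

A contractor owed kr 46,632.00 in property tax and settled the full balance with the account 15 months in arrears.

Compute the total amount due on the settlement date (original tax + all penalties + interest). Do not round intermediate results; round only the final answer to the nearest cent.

kr 66,675.79

Penalty (uncapped): 15 × 2% × kr 46,632.00 = kr 13,989.60; cap = 22.5% × kr 46,632.00 = kr 10,492.20 → penalty = kr 10,492.20
Interest: kr 46,632.00 × ((1 + 0.0125)^15 − 1) = kr 46,632.00 × 0.2048292… = kr 9,551.5945…
Total = kr 46,632.00 + kr 10,492.2000 + kr 9,551.5945… = kr 66,675.79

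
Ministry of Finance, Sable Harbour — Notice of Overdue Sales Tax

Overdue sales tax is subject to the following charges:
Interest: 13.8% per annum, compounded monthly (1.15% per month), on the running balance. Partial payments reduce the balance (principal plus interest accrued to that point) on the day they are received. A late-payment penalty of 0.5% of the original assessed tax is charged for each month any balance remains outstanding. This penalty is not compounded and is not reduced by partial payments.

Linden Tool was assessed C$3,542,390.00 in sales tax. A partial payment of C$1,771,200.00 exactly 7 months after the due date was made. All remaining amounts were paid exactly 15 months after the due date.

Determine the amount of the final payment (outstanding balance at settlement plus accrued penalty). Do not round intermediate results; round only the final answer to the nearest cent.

Balance at month 7: C$3,542,390.0000 × (1 + 0.0115)^7 = C$3,837,581.2448…
After C$1,771,200.00 payment: C$3,837,581.2448… − C$1,771,200.00 = C$2,066,381.2448…
Balance at month 15: C$2,066,381.2448… × (1 + 0.0115)^8 = C$2,264,318.6739…
Penalty: 15 × 0.5% × C$3,542,390.00 = C$265,679.25
Final settlement = outstanding balance + penalty = C$2,264,318.6739… + C$265,679.25 = C$2,529,997.92

C$2,529,997.92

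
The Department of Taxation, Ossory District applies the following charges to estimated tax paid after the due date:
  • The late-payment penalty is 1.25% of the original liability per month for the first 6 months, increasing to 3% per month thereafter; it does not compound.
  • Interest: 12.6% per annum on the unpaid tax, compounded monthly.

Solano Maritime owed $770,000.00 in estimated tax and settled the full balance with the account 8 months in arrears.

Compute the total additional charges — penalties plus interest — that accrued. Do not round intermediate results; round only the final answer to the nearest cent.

$171,057.57

Penalty, months 1–6: 6 × 1.25% × $770,000.00 = $57,750.00
Penalty, months 7–8: 2 × 3% × $770,000.00 = $46,200.00
Interest (12.6%/yr ÷ 12 = 1.05%/month): $770,000.00 × ((1 + 0.0105)^8 − 1) = $67,107.5675…
Penalties + interest = $103,950.0000 + $67,107.5675… = $171,057.57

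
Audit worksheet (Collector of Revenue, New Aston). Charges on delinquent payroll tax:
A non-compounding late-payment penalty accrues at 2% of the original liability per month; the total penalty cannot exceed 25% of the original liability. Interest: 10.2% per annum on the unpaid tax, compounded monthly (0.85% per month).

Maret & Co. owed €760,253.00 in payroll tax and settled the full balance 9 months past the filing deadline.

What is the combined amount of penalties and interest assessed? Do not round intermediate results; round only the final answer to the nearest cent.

Penalty: 9 × 2% × €760,253.00 = €136,845.54 (below the 25% cap of €190,063.25)
Interest: €760,253.00 × ((1 + 0.0085)^9 − 1) = €760,253.00 × 0.0791532… = €60,176.4957…
Penalties + interest = €136,845.5400 + €60,176.4957… = €197,022.04

€197,022.04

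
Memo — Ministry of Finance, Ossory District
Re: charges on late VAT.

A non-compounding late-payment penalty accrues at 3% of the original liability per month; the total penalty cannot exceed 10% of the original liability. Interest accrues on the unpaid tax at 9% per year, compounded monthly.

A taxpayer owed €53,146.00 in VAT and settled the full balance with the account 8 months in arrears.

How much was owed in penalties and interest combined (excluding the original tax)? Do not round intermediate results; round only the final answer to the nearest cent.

Penalty (uncapped): 8 × 3% × €53,146.00 = €12,755.04; cap = 10% × €53,146.00 = €5,314.60 → penalty = €5,314.60
Interest (9%/yr ÷ 12 = 0.75%/month): €53,146.00 × ((1 + 0.0075)^8 − 1) = €3,273.7324…
Penalties + interest = €5,314.6000 + €3,273.7324… = €8,588.33

€8,588.33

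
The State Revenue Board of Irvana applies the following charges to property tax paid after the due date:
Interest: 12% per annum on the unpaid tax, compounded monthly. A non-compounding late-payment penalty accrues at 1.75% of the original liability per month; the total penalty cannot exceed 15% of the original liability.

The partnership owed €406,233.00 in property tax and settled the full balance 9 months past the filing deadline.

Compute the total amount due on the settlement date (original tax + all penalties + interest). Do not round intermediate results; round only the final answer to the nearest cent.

€505,226.00

Penalty (uncapped): 9 × 1.75% × €406,233.00 = €63,981.70…; cap = 15% × €406,233.00 = €60,934.95 → penalty = €60,934.95
Interest (12%/yr ÷ 12 = 1%/month): €406,233.00 × ((1 + 0.01)^9 − 1) = €38,058.0494…
Total = €406,233.00 + €60,934.9500 + €38,058.0494… = €505,226.00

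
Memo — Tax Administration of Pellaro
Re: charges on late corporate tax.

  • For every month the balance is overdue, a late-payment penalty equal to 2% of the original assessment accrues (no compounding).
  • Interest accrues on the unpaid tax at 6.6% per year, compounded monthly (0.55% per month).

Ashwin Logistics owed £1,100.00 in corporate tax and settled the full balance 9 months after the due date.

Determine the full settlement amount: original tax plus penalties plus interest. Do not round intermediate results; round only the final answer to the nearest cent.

£1,353.66

Late-payment penalty: 9 × 2% × £1,100.00 = £198.00
Interest: £1,100.00 × ((1 + 0.0055)^9 − 1) = £1,100.00 × 0.0506031… = £55.6634…
Total = £1,100.00 + £198.0000 + £55.6634… = £1,353.66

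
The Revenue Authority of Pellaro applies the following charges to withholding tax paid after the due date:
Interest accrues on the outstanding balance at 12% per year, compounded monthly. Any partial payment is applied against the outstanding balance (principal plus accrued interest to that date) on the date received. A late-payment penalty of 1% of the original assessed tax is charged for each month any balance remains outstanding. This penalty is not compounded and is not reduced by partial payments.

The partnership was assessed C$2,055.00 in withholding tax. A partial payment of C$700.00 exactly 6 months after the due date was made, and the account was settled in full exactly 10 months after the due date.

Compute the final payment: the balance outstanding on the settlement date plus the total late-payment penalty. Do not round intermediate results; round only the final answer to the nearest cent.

C$1,747.08

Monthly rate = 12% ÷ 12 = 1%
Balance at month 6: C$2,055.0000 × (1 + 0.01)^6 = C$2,181.4239…
After C$700.00 payment: C$2,181.4239… − C$700.00 = C$1,481.4239…
Balance at month 10: C$1,481.4239… × (1 + 0.01)^4 = C$1,541.5757…
Penalty: 10 × 1% × C$2,055.00 = C$205.50
Final settlement = outstanding balance + penalty = C$1,541.5757… + C$205.50 = C$1,747.08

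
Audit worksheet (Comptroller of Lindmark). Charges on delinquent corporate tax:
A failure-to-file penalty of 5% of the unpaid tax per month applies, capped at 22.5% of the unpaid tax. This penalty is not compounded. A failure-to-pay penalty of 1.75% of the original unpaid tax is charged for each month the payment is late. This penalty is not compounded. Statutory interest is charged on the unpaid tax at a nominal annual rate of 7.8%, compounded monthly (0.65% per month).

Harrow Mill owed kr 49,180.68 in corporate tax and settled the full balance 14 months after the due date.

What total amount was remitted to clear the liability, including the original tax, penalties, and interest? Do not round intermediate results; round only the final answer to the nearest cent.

kr 76,965.13

Failure-to-file: 14 × 5% × kr 49,180.68 = kr 34,426.48…, capped at 22.5% × kr 49,180.68 = kr 11,065.65…
Failure-to-pay penalty = 1.75% × kr 49,180.68 × 14 mo = kr 12,049.27…
Interest: kr 49,180.68 × ((1 + 0.0065)^14 − 1) = kr 49,180.68 × 0.0949465… = kr 4,669.5346…
Total = kr 49,180.68 + kr 23,114.9196 + kr 4,669.5346… = kr 76,965.13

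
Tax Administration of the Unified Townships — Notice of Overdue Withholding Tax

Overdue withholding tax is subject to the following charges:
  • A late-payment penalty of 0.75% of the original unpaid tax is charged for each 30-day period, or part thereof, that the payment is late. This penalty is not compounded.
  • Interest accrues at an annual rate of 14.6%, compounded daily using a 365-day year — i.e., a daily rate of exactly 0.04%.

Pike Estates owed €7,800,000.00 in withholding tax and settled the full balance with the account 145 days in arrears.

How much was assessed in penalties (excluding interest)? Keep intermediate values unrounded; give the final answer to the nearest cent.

€292,500.00

Penalty periods: ⌈145/30⌉ = 5; penalty = 5 × 0.75% × €7,800,000.00 = €292,500.00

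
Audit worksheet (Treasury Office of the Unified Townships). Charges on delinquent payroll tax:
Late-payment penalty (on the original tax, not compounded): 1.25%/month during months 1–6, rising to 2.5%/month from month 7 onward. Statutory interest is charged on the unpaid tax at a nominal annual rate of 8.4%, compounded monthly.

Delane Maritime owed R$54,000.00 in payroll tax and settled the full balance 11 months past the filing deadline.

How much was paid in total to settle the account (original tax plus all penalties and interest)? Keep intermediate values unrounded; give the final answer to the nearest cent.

R$69,106.63

Penalty, months 1–6: 6 × 1.25% × R$54,000.00 = R$4,050.00
Penalty, months 7–11: 5 × 2.5% × R$54,000.00 = R$6,750.00
Interest (8.4%/yr ÷ 12 = 0.7%/month): R$54,000.00 × ((1 + 0.007)^11 − 1) = R$4,306.6293…
Total = R$54,000.00 + R$10,800.0000 + R$4,306.6293… = R$69,106.63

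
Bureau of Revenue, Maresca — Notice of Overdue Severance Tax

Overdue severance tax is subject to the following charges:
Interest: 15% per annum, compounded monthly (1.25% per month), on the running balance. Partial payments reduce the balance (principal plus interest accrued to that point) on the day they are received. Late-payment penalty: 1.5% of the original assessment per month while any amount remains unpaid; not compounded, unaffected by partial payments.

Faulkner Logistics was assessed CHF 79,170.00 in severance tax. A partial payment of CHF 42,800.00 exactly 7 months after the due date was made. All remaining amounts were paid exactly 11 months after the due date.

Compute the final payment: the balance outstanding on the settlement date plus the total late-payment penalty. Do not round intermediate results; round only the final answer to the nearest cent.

CHF 58,844.99

Balance at month 7: CHF 79,170.0000 × (1 + 0.0125)^7 = CHF 86,362.6317…
After CHF 42,800.00 payment: CHF 86,362.6317… − CHF 42,800.00 = CHF 43,562.6317…
Balance at month 11: CHF 43,562.6317… × (1 + 0.0125)^4 = CHF 45,781.9447…
Penalty: 11 × 1.5% × CHF 79,170.00 = CHF 13,063.05
Final settlement = outstanding balance + penalty = CHF 45,781.9447… + CHF 13,063.05 = CHF 58,844.99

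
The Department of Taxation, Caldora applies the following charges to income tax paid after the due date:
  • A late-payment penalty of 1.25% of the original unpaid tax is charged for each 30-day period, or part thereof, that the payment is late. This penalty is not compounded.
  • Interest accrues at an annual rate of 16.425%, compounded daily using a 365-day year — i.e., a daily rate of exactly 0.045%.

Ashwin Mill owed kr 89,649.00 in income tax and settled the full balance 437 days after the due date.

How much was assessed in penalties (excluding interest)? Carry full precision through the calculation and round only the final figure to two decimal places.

kr 16,809.19

Penalty periods: ⌈437/30⌉ = 15; penalty = 15 × 1.25% × kr 89,649.00 = kr 16,809.19…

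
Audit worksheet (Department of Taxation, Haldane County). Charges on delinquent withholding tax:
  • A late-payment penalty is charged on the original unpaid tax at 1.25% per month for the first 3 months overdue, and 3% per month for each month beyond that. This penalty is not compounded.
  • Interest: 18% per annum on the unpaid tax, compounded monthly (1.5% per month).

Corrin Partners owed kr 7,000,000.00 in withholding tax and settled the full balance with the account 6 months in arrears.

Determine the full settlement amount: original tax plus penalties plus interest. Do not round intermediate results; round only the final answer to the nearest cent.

Penalty, months 1–3: 3 × 1.25% × kr 7,000,000.00 = kr 262,500.00
Penalty, months 4–6: 3 × 3% × kr 7,000,000.00 = kr 630,000.00
Interest: kr 7,000,000.00 × ((1 + 0.015)^6 − 1) = kr 7,000,000.00 × 0.0934433… = kr 654,102.8476…
Total = kr 7,000,000.00 + kr 892,500.0000 + kr 654,102.8476… = kr 8,546,602.85

kr 8,546,602.85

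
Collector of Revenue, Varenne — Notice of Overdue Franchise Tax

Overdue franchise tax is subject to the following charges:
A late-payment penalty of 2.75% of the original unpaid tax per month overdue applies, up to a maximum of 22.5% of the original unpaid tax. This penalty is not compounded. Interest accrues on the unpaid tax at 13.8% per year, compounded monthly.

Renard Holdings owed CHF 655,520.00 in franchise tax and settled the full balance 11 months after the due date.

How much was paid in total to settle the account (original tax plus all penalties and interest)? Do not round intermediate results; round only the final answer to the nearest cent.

CHF 890,871.71

Penalty (uncapped): 11 × 2.75% × CHF 655,520.00 = CHF 198,294.80; cap = 22.5% × CHF 655,520.00 = CHF 147,492.00 → penalty = CHF 147,492.00
Interest (13.8%/yr ÷ 12 = 1.15%/month): CHF 655,520.00 × ((1 + 0.0115)^11 − 1) = CHF 87,859.7128…
Total = CHF 655,520.00 + CHF 147,492.0000 + CHF 87,859.7128… = CHF 890,871.71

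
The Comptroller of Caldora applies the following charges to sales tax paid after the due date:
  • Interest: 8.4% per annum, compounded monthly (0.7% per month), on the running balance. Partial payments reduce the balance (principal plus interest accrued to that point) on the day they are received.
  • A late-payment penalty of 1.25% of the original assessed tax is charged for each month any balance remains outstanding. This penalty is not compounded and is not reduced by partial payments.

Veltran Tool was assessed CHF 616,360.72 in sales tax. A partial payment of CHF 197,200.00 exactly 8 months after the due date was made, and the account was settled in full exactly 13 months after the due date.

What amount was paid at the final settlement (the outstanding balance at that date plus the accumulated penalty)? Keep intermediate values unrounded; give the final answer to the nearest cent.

Balance at month 8: CHF 616,360.7200 × (1 + 0.007)^8 = CHF 651,734.5105…
After CHF 197,200.00 payment: CHF 651,734.5105… − CHF 197,200.00 = CHF 454,534.5105…
Balance at month 13: CHF 454,534.5105… × (1 + 0.007)^5 = CHF 470,667.5048…
Penalty: 13 × 1.25% × CHF 616,360.72 = CHF 100,158.62…
Final settlement = outstanding balance + penalty = CHF 470,667.5048… + CHF 100,158.62… = CHF 570,826.12

CHF 570,826.12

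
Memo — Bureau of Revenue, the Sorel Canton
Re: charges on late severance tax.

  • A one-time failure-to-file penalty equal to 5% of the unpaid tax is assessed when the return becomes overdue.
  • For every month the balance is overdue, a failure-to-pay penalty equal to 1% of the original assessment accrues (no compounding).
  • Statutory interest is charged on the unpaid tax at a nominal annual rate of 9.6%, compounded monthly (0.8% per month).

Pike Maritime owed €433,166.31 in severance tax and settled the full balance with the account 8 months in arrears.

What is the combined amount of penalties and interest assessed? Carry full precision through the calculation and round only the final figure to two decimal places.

€84,823.04

Failure-to-file penalty: 5% × €433,166.31 = €21,658.32…
Failure-to-pay penalty: 8 × 1% × €433,166.31 = €34,653.30…
Interest: €433,166.31 × ((1 + 0.008)^8 − 1) = €433,166.31 × 0.0658210… = €28,511.4226…
Penalties + interest = €56,311.6203 + €28,511.4226… = €84,823.04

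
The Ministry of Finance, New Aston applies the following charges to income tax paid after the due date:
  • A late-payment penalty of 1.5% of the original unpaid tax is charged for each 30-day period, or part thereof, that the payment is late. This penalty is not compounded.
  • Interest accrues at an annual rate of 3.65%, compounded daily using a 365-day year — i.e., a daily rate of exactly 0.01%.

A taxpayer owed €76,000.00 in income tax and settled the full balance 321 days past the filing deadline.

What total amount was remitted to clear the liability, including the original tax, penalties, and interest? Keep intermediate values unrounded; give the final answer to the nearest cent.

Penalty periods: ⌈321/30⌉ = 11; penalty = 11 × 1.5% × €76,000.00 = €12,540.00
Interest: €76,000.00 × ((1 + 0.0001)^321 − 1) = €76,000.00 × 0.03261910… = €2,479.0520…
Total = €76,000.00 + €12,540.0000 + €2,479.0520… = €91,019.05

€91,019.05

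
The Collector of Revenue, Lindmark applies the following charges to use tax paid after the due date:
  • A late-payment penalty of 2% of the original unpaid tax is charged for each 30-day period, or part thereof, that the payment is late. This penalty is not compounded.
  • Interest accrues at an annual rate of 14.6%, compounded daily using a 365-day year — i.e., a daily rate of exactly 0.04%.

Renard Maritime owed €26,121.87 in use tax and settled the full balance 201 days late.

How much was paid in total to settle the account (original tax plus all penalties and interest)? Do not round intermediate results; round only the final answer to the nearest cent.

€31,965.41

Penalty periods: ⌈201/30⌉ = 7; penalty = 7 × 2% × €26,121.87 = €3,657.06…
Interest: €26,121.87 × ((1 + 0.0004)^201 − 1) = €26,121.87 × 0.08370305… = €2,186.4801…
Total = €26,121.87 + €3,657.0618 + €2,186.4801… = €31,965.41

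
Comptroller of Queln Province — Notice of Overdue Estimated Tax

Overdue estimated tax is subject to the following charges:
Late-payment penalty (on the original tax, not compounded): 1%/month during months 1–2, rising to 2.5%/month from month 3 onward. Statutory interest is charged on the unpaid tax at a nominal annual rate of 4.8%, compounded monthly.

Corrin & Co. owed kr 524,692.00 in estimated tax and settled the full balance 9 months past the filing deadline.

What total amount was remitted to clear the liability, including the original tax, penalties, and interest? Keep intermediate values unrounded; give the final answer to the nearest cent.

kr 646,200.91

Penalty, months 1–2: 2 × 1% × kr 524,692.00 = kr 10,493.84
Penalty, months 3–9: 7 × 2.5% × kr 524,692.00 = kr 91,821.10
Interest (4.8%/yr ÷ 12 = 0.4%/month): kr 524,692.00 × ((1 + 0.004)^9 − 1) = kr 19,193.9723…
Total = kr 524,692.00 + kr 102,314.9400 + kr 19,193.9723… = kr 646,200.91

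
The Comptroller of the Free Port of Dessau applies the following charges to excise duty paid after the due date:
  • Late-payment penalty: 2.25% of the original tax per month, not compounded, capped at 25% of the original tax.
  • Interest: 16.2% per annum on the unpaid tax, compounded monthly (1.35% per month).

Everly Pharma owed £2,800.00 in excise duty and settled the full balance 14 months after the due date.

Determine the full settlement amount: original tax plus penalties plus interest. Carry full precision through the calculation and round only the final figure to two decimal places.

Penalty (uncapped): 14 × 2.25% × £2,800.00 = £882.00; cap = 25% × £2,800.00 = £700.00 → penalty = £700.00
Interest: £2,800.00 × ((1 + 0.0135)^14 − 1) = £2,800.00 × 0.2065145… = £578.2406…
Total = £2,800.00 + £700.0000 + £578.2406… = £4,078.24

£4,078.24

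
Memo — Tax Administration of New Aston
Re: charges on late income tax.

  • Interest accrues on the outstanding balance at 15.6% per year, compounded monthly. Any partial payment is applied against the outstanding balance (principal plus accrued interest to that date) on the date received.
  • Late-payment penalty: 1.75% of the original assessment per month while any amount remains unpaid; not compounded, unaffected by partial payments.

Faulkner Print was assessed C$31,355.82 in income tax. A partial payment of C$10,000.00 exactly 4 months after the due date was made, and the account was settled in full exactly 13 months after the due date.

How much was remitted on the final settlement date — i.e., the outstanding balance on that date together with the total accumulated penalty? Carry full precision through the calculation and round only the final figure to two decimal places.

Monthly rate = 15.6% ÷ 12 = 1.3%
Balance at month 4: C$31,355.8200 × (1 + 0.013)^4 = C$33,018.3939…
After C$10,000.00 payment: C$33,018.3939… − C$10,000.00 = C$23,018.3939…
Balance at month 13: C$23,018.3939… × (1 + 0.013)^9 = C$25,855.9218…
Penalty: 13 × 1.75% × C$31,355.82 = C$7,133.45…
Final settlement = outstanding balance + penalty = C$25,855.9218… + C$7,133.45… = C$32,989.37

C$32,989.37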